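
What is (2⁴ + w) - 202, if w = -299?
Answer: -485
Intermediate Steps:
(2⁴ + w) - 202 = (2⁴ - 299) - 202 = (16 - 299) - 202 = -283 - 202 = -485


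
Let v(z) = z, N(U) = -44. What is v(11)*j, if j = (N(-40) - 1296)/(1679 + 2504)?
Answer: -14740/4183 ≈ -3.5238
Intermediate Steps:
j = -1340/4183 (j = (-44 - 1296)/(1679 + 2504) = -1340/4183 ≈ -0.32034)
v(11)*j = 11*(-1340/4183) = -14740/4183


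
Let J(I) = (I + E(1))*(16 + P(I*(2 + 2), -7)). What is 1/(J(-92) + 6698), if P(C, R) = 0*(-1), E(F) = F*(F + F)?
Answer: 1/5258 ≈ 0.00019019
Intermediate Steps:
E(F) = 2*F² (E(F) = F*(2*F) = 2*F²)
P(C, R) = 0
J(I) = 32 + 16*I (J(I) = (I + 2*1²)*(16 + 0) = (I + 2*1)*16 = (I + 2)*16 = (2 + I)*16 = 32 + 16*I)
1/(J(-92) + 6698) = 1/((32 + 16*(-92)) + 6698) = 1/((32 - 1472) + 6698) = 1/(-1440 + 6698) = 1/5258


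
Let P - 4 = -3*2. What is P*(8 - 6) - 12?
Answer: -16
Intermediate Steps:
P = -2 (P = 4 - 3*2 = 4 - 6 = -2)
P*(8 - 6) - 12 = -2*(8 - 6) - 12 = -2*2 - 12 = -4 - 12 = -16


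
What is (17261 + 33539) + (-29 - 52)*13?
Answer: 49747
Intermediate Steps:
(17261 + 33539) + (-29 - 52)*13 = 50800 - 81*13 = 50800 - 1053 = 49747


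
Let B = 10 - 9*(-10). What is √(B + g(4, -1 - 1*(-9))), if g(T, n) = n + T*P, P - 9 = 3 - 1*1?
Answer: 2*√38 ≈ 12.329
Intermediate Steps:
P = 11 (P = 9 + (3 - 1*1) = 9 + (3 - 1) = 9 + 2 = 11)
B = 100 (B = 10 + 90 = 100)
g(T, n) = n + 11*T (g(T, n) = n + T*11 = n + 11*T)
√(B + g(4, -1 - 1*(-9))) = √(100 + ((-1 - 1*(-9)) + 11*4)) = √(100 + ((-1 + 9) + 44)) = √(100 + (8 + 44)) = √(100 + 52) = √152 = 2*√38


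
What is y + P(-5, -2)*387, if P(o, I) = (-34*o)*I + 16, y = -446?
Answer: -125834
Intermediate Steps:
P(o, I) = 16 - 34*I*o (P(o, I) = -34*I*o + 16 = 16 - 34*I*o)
y + P(-5, -2)*387 = -446 + (16 - 34*(-2)*(-5))*387 = -446 + (16 - 340)*387 = -446 - 324*387 = -446 - 125388 = -125834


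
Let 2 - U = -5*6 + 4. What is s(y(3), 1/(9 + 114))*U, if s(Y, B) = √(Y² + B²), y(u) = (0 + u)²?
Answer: 140*√49018/123 ≈ 252.00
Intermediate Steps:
y(u) = u²
s(Y, B) = √(B² + Y²)
U = 28 (U = 2 - (-5*6 + 4) = 2 - (-30 + 4) = 2 - 1*(-26) = 2 + 26 = 28)
s(y(3), 1/(9 + 114))*U = √((1/(9 + 114))² + (3²)²)*28 = √((1/123)² + 9²)*28 = √((1/123)² + 81)*28 = √(1/15129 + 81)*28 = √(1225450/15129)*28 = (5*√49018/123)*28 = 140*√49018/123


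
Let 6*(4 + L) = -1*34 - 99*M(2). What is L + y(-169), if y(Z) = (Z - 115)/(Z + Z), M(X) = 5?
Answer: -92605/1014 ≈ -91.326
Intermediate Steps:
L = -553/6 (L = -4 + (-1*34 - 99*5)/6 = -4 + (-34 - 495)/6 = -4 + (⅙)*(-529) = -4 - 529/6 = -553/6 ≈ -92.167)
y(Z) = (-115 + Z)/(2*Z) (y(Z) = (-115 + Z)/((2*Z)) = (-115 + Z)*(1/(2*Z)) = (-115 + Z)/(2*Z))
L + y(-169) = -553/6 + (½)*(-115 - 169)/(-169) = -553/6 + (½)*(-1/169)*(-284) = -553/6 + 142/169 = -92605/1014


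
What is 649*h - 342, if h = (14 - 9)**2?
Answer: 15883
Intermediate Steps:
h = 25 (h = 5**2 = 25)
649*h - 342 = 649*25 - 342 = 16225 - 342 = 15883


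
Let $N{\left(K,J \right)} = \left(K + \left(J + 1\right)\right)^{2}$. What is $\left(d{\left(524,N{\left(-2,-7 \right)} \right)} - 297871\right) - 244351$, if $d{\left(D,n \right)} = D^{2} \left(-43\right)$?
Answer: $-12348990$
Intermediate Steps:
$N{\left(K,J \right)} = \left(1 + J + K\right)^{2}$ ($N{\left(K,J \right)} = \left(K + \left(1 + J\right)\right)^{2} = \left(1 + J + K\right)^{2}$)
$d{\left(D,n \right)} = - 43 D^{2}$
$\left(d{\left(524,N{\left(-2,-7 \right)} \right)} - 297871\right) - 244351 = \left(- 43 \cdot 524^{2} - 297871\right) - 244351 = \left(\left(-43\right) 274576 - 297871\right) - 244351 = \left(-11806768 - 297871\right) - 244351 = -12104639 - 244351 = -12348990$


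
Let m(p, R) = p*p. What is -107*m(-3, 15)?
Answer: -963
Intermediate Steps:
m(p, R) = p²
-107*m(-3, 15) = -107*(-3)² = -107*9 = -963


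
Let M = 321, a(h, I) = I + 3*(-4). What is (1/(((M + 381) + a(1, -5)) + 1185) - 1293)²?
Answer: 5846283932281/3496900 ≈ 1.6718e+6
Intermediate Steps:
a(h, I) = -12 + I (a(h, I) = I - 12 = -12 + I)
(1/(((M + 381) + a(1, -5)) + 1185) - 1293)² = (1/(((321 + 381) + (-12 - 5)) + 1185) - 1293)² = (1/((702 - 17) + 1185) - 1293)² = (1/(685 + 1185) - 1293)² = (1/1870 - 1293)² = (-2417909/1870)² = 5846283932281/3496900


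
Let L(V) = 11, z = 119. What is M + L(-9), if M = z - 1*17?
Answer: 113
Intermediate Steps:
M = 102 (M = 119 - 1*17 = 119 - 17 = 102)
M + L(-9) = 102 + 11 = 113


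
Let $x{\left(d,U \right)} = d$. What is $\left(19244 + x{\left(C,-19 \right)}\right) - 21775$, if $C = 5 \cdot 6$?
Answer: $-2501$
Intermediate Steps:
$C = 30$
$\left(19244 + x{\left(C,-19 \right)}\right) - 21775 = \left(19244 + 30\right) - 21775 = 19274 - 21775 = -2501$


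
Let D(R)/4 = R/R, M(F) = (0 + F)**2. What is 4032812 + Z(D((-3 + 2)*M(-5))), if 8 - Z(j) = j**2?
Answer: 4032804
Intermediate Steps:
M(F) = F**2
D(R) = 4 (D(R) = 4*(R/R) = 4*1 = 4)
Z(j) = 8 - j**2
4032812 + Z(D((-3 + 2)*M(-5))) = 4032812 + (8 - 1*4**2) = 4032812 + (8 - 1*16) = 4032812 + (8 - 16) = 4032812 - 8 = 4032804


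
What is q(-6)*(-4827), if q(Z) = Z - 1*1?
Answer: 33789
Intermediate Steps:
q(Z) = -1 + Z (q(Z) = Z - 1 = -1 + Z)
q(-6)*(-4827) = (-1 - 6)*(-4827) = -7*(-4827) = 33789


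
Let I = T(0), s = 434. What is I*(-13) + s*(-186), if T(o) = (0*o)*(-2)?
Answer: -80724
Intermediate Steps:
T(o) = 0 (T(o) = 0*(-2) = 0)
I = 0
I*(-13) + s*(-186) = 0*(-13) + 434*(-186) = 0 - 80724 = -80724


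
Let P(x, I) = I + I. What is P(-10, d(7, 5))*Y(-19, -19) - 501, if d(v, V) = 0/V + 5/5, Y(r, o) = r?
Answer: -539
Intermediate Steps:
d(v, V) = 1 (d(v, V) = 0 + 5*(⅕) = 0 + 1 = 1)
P(x, I) = 2*I
P(-10, d(7, 5))*Y(-19, -19) - 501 = (2*1)*(-19) - 501 = 2*(-19) - 501 = -38 - 501 = -539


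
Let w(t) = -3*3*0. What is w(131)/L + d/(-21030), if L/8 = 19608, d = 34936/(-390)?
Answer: 8734/2050425 ≈ 0.0042596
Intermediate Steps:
d = -17468/195 (d = 34936*(-1/390) = -17468/195 ≈ -89.579)
L = 156864 (L = 8*19608 = 156864)
w(t) = 0 (w(t) = -9*0 = 0)
w(131)/L + d/(-21030) = 0/156864 - 17468/195/(-21030) = 0*(1/156864) - 17468/195*(-1/21030) = 0 + 8734/2050425 = 8734/2050425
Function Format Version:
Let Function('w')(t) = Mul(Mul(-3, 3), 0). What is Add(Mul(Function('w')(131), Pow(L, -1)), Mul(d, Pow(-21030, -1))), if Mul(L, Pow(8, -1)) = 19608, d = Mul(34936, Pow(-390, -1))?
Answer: Rational(8734, 2050425) ≈ 0.0042596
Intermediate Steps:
d = Rational(-17468, 195) (d = Mul(34936, Rational(-1, 390)) = Rational(-17468, 195) ≈ -89.579)
L = 156864 (L = Mul(8, 19608) = 156864)
Function('w')(t) = 0 (Function('w')(t) = Mul(-9, 0) = 0)
Add(Mul(Function('w')(131), Pow(L, -1)), Mul(d, Pow(-21030, -1))) = Add(Mul(0, Pow(156864, -1)), Mul(Rational(-17468, 195), Pow(-21030, -1))) = Add(Mul(0, Rational(1, 156864)), Mul(Rational(-17468, 195), Rational(-1, 21030))) = Add(0, Rational(8734, 2050425)) = Rational(8734, 2050425)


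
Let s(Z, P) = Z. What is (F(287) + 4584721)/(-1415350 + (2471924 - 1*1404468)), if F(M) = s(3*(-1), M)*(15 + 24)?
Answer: -2292302/173947 ≈ -13.178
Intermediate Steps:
F(M) = -117 (F(M) = (3*(-1))*(15 + 24) = -3*39 = -117)
(F(287) + 4584721)/(-1415350 + (2471924 - 1*1404468)) = (-117 + 4584721)/(-1415350 + (2471924 - 1*1404468)) = 4584604/(-1415350 + (2471924 - 1404468)) = 4584604/(-1415350 + 1067456) = 4584604/(-347894) = 4584604*(-1/347894) = -2292302/173947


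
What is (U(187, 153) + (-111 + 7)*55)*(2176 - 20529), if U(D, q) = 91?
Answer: 103309037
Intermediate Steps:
(U(187, 153) + (-111 + 7)*55)*(2176 - 20529) = (91 + (-111 + 7)*55)*(2176 - 20529) = (91 - 104*55)*(-18353) = (91 - 5720)*(-18353) = -5629*(-18353) = 103309037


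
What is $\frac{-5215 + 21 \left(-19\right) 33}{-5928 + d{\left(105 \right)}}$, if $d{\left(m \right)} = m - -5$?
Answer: $\frac{9191}{2909} \approx 3.1595$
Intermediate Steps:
$d{\left(m \right)} = 5 + m$ ($d{\left(m \right)} = m + 5 = 5 + m$)
$\frac{-5215 + 21 \left(-19\right) 33}{-5928 + d{\left(105 \right)}} = \frac{-5215 + 21 \left(-19\right) 33}{-5928 + \left(5 + 105\right)} = \frac{-5215 - 13167}{-5928 + 110} = \frac{-5215 - 13167}{-5818} = \left(-18382\right) \left(- \frac{1}{5818}\right) = \frac{9191}{2909}$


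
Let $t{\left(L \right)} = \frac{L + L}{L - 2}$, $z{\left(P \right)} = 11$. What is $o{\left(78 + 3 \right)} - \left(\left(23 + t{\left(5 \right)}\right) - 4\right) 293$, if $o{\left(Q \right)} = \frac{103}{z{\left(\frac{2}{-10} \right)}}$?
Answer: $- \frac{215632}{33} \approx -6534.3$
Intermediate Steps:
$t{\left(L \right)} = \frac{2 L}{-2 + L}$
$o{\left(Q \right)} = \frac{103}{11}$
$o{\left(78 + 3 \right)} - \left(\left(23 + t{\left(5 \right)}\right) - 4\right) 293 = \frac{103}{11} - \left(\left(23 + 2 \cdot 5 \frac{1}{-2 + 5}\right) - 4\right) 293 = \frac{103}{11} - \left(\left(23 + 2 \cdot 5 \cdot \frac{1}{3}\right) - 4\right) 293 = \frac{103}{11} - \left(\left(23 + \frac{10}{3}\right) - 4\right) 293 = \frac{103}{11} - \left(\frac{79}{3} - 4\right) 293 = \frac{103}{11} - \frac{67}{3} \cdot 293 = \frac{103}{11} - \frac{19631}{3} = - \frac{215632}{33}$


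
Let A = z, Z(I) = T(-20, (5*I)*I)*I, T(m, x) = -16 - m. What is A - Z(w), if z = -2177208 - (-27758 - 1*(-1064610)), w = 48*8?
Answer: -3215596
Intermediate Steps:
w = 384
Z(I) = 4*I (Z(I) = (-16 - 1*(-20))*I = (-16 + 20)*I = 4*I)
z = -3214060 (z = -2177208 - (-27758 + 1064610) = -2177208 - 1*1036852 = -2177208 - 1036852 = -3214060)
A = -3214060
A - Z(w) = -3214060 - 4*384 = -3214060 - 1*1536 = -3214060 - 1536 = -3215596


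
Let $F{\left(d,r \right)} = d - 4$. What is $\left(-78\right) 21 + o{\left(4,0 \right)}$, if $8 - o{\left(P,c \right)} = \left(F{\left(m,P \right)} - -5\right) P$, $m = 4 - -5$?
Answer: $-1670$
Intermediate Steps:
$m = 9$ ($m = 4 + 5 = 9$)
$F{\left(d,r \right)} = -4 + d$
$o{\left(P,c \right)} = 8 - 10 P$ ($o{\left(P,c \right)} = 8 - \left(\left(-4 + 9\right) - -5\right) P = 8 - \left(5 + 5\right) P = 8 - 10 P$)
$\left(-78\right) 21 + o{\left(4,0 \right)} = \left(-78\right) 21 + \left(8 - 40\right) = -1638 + \left(8 - 40\right) = -1638 - 32 = -1670$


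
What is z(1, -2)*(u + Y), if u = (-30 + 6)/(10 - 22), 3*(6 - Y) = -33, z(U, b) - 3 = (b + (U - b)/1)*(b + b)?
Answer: -19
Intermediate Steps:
z(U, b) = 3 + 2*U*b (z(U, b) = 3 + (b + (U - b)/1)*(b + b) = 3 + (b + (U - b)*1)*(2*b) = 3 + (b + (U - b))*(2*b) = 3 + U*(2*b) = 3 + 2*U*b)
Y = 17 (Y = 6 - ⅓*(-33) = 6 + 11 = 17)
u = 2 (u = -24/(-12) = -24*(-1/12) = 2)
z(1, -2)*(u + Y) = (3 + 2*1*(-2))*(2 + 17) = (3 - 4)*19 = -1*19 = -19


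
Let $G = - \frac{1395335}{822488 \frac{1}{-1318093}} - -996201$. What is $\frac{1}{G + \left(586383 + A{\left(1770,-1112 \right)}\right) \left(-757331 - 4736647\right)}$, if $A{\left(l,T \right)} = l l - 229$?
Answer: $- \frac{822488}{16805401857372924013} \approx -4.8942 \cdot 10^{-14}$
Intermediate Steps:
$A{\left(l,T \right)} = -229 + l^{2}$ ($A{\left(l,T \right)} = l^{2} - 229 = -229 + l^{2}$)
$G = \frac{2658544664243}{822488}$ ($G = - \frac{1395335}{822488 \left(- \frac{1}{1318093}\right)} + 996201 = - \frac{1395335}{- \frac{822488}{1318093}} + 996201 = \left(-1395335\right) \left(- \frac{1318093}{822488}\right) + 996201 = \frac{1839181296155}{822488} + 996201 = \frac{2658544664243}{822488} \approx 3.2323 \cdot 10^{6}$)
$\frac{1}{G + \left(586383 + A{\left(1770,-1112 \right)}\right) \left(-757331 - 4736647\right)} = \frac{1}{\frac{2658544664243}{822488} + \left(586383 - \left(229 - 1770^{2}\right)\right) \left(-757331 - 4736647\right)} = \frac{1}{\frac{2658544664243}{822488} + \left(586383 + \left(-229 + 3132900\right)\right) \left(-5493978\right)} = \frac{1}{\frac{2658544664243}{822488} + \left(586383 + 3132671\right) \left(-5493978\right)} = \frac{1}{\frac{2658544664243}{822488} + 3719054 \left(-5493978\right)} = \frac{1}{\frac{2658544664243}{822488} - 20432400856812} = \frac{1}{- \frac{16805401857372924013}{822488}} = - \frac{822488}{16805401857372924013}$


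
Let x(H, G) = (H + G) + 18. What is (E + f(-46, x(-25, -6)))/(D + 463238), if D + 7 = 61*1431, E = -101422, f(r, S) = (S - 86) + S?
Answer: -50767/275261 ≈ -0.18443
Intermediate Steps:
x(H, G) = 18 + G + H (x(H, G) = (G + H) + 18 = 18 + G + H)
f(r, S) = -86 + 2*S (f(r, S) = (-86 + S) + S = -86 + 2*S)
D = 87284 (D = -7 + 61*1431 = -7 + 87291 = 87284)
(E + f(-46, x(-25, -6)))/(D + 463238) = (-101422 + (-86 + 2*(18 - 6 - 25)))/(87284 + 463238) = (-101422 + (-86 + 2*(-13)))/550522 = (-101422 + (-86 - 26))*(1/550522) = (-101422 - 112)*(1/550522) = -101534*1/550522 = -50767/275261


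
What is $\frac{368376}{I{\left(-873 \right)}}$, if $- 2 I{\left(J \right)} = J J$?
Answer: $- \frac{245584}{254043} \approx -0.9667$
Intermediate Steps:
$I{\left(J \right)} = - \frac{J^{2}}{2}$ ($I{\left(J \right)} = - \frac{J J}{2} = - \frac{J^{2}}{2}$)
$\frac{368376}{I{\left(-873 \right)}} = \frac{368376}{\left(- \frac{1}{2}\right) \left(-873\right)^{2}} = \frac{368376}{\left(- \frac{1}{2}\right) 762129} = \frac{368376}{- \frac{762129}{2}} = 368376 \left(- \frac{2}{762129}\right) = - \frac{245584}{254043}$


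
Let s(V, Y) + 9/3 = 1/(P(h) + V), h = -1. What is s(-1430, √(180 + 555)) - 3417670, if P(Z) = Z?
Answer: -4890690064/1431 ≈ -3.4177e+6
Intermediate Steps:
s(V, Y) = -3 + 1/(-1 + V)
s(-1430, √(180 + 555)) - 3417670 = (4 - 3*(-1430))/(-1 - 1430) - 3417670 = (4 + 4290)/(-1431) - 3417670 = -1/1431*4294 - 3417670 = -4294/1431 - 3417670 = -4890690064/1431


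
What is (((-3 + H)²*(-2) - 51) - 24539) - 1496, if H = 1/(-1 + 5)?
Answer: -208809/8 ≈ -26101.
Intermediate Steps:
H = ¼ (H = 1/4 = ¼ ≈ 0.25000)
(((-3 + H)²*(-2) - 51) - 24539) - 1496 = (((-3 + ¼)²*(-2) - 51) - 24539) - 1496 = (((-11/4)²*(-2) - 51) - 24539) - 1496 = (((121/16)*(-2) - 51) - 24539) - 1496 = ((-121/8 - 51) - 24539) - 1496 = (-529/8 - 24539) - 1496 = -196841/8 - 1496 = -208809/8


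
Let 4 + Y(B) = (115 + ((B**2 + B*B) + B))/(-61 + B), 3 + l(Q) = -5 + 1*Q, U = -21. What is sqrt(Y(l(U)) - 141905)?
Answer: I*sqrt(31933945)/15 ≈ 376.73*I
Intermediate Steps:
l(Q) = -8 + Q (l(Q) = -3 + (-5 + 1*Q) = -3 + (-5 + Q) = -8 + Q)
Y(B) = -4 + (115 + B + 2*B**2)/(-61 + B) (Y(B) = -4 + (115 + ((B**2 + B*B) + B))/(-61 + B) = -4 + (115 + ((B**2 + B**2) + B))/(-61 + B) = -4 + (115 + (2*B**2 + B))/(-61 + B) = -4 + (115 + (B + 2*B**2))/(-61 + B) = -4 + (115 + B + 2*B**2)/(-61 + B))
sqrt(Y(l(U)) - 141905) = sqrt((359 - 3*(-8 - 21) + 2*(-8 - 21)**2)/(-61 + (-8 - 21)) - 141905) = sqrt((359 - 3*(-29) + 2*(-29)**2)/(-61 - 29) - 141905) = sqrt((359 + 87 + 2*841)/(-90) - 141905) = sqrt(-(359 + 87 + 1682)/90 - 141905) = sqrt(-1/90*2128 - 141905) = sqrt(-1064/45 - 141905) = sqrt(-6386789/45) = I*sqrt(31933945)/15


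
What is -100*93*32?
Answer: -297600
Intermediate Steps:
-100*93*32 = -9300*32 = -297600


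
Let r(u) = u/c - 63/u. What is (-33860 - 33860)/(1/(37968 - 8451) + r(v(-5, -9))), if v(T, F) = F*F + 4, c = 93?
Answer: -1755692805800/4480903 ≈ -3.9182e+5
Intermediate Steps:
v(T, F) = 4 + F² (v(T, F) = F² + 4 = 4 + F²)
r(u) = -63/u + u/93 (r(u) = u/93 - 63/u = -63/u + u/93)
(-33860 - 33860)/(1/(37968 - 8451) + r(v(-5, -9))) = (-33860 - 33860)/(1/(37968 - 8451) + (-63/(4 + (-9)²) + (4 + (-9)²)/93)) = -67720/(1/29517 + (-63/(4 + 81) + (4 + 81)/93)) = -67720/(1/29517 + (-63/85 + (1/93)*85)) = -67720/(1/29517 + (-63*1/85 + 85/93)) = -67720/(1/29517 + (-63/85 + 85/93)) = -67720/(1/29517 + 1366/7905) = -67720/4480903/25925765 = -67720*25925765/4480903 = -1755692805800/4480903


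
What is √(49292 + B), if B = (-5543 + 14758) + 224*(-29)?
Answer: 3*√5779 ≈ 228.06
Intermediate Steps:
B = 2719 (B = 9215 - 6496 = 2719)
√(49292 + B) = √(49292 + 2719) = √52011 = 3*√5779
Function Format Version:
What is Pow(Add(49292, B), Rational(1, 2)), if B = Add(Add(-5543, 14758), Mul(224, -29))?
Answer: Mul(3, Pow(5779, Rational(1, 2))) ≈ 228.06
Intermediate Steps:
B = 2719 (B = Add(9215, -6496) = 2719)
Pow(Add(49292, B), Rational(1, 2)) = Pow(Add(49292, 2719), Rational(1, 2)) = Pow(52011, Rational(1, 2)) = Mul(3, Pow(5779, Rational(1, 2)))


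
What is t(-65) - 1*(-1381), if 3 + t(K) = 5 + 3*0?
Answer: 1383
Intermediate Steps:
t(K) = 2 (t(K) = -3 + (5 + 3*0) = -3 + (5 + 0) = -3 + 5 = 2)
t(-65) - 1*(-1381) = 2 - 1*(-1381) = 2 + 1381 = 1383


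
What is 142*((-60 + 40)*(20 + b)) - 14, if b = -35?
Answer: 42586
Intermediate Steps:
142*((-60 + 40)*(20 + b)) - 14 = 142*((-60 + 40)*(20 - 35)) - 14 = 142*(-20*(-15)) - 14 = 142*300 - 14 = 42600 - 14 = 42586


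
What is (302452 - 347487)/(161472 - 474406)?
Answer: 45035/312934 ≈ 0.14391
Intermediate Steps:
(302452 - 347487)/(161472 - 474406) = -45035/(-312934) = -45035*(-1/312934) = 45035/312934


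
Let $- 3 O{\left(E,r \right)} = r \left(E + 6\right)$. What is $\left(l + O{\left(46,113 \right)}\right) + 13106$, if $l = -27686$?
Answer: $- \frac{49616}{3} \approx -16539.0$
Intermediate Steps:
$O{\left(E,r \right)} = - \frac{r \left(6 + E\right)}{3}$ ($O{\left(E,r \right)} = - \frac{r \left(E + 6\right)}{3} = - \frac{r \left(6 + E\right)}{3}$)
$\left(l + O{\left(46,113 \right)}\right) + 13106 = \left(-27686 - \frac{113 \left(6 + 46\right)}{3}\right) + 13106 = \left(-27686 - \frac{113}{3} \cdot 52\right) + 13106 = \left(-27686 - \frac{5876}{3}\right) + 13106 = - \frac{88934}{3} + 13106 = - \frac{49616}{3}$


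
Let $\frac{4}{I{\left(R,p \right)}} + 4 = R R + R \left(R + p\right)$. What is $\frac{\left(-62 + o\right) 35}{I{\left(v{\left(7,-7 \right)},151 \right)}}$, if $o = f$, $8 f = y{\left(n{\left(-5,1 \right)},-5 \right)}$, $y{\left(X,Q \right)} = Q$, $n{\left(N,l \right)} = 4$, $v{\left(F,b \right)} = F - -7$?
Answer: $- \frac{21936285}{16} \approx -1.371 \cdot 10^{6}$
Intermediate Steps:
$v{\left(F,b \right)} = 7 + F$ ($v{\left(F,b \right)} = F + 7 = 7 + F$)
$f = - \frac{5}{8}$ ($f = \frac{1}{8} \left(-5\right) = - \frac{5}{8} \approx -0.625$)
$o = - \frac{5}{8} \approx -0.625$
$I{\left(R,p \right)} = \frac{4}{-4 + R^{2} + R \left(R + p\right)}$ ($I{\left(R,p \right)} = \frac{4}{-4 + \left(R R + R \left(R + p\right)\right)} = \frac{4}{-4 + \left(R^{2} + R \left(R + p\right)\right)} = \frac{4}{-4 + R^{2} + R \left(R + p\right)}$)
$\frac{\left(-62 + o\right) 35}{I{\left(v{\left(7,-7 \right)},151 \right)}} = \frac{\left(-62 - \frac{5}{8}\right) 35}{4 \frac{1}{-4 + 2 \left(7 + 7\right)^{2} + \left(7 + 7\right) 151}} = \frac{\left(- \frac{501}{8}\right) 35}{4 \frac{1}{-4 + 2 \cdot 14^{2} + 14 \cdot 151}} = - \frac{17535}{8 \frac{4}{-4 + 2 \cdot 196 + 2114}} = - \frac{17535}{8 \frac{4}{-4 + 392 + 2114}} = - \frac{17535}{8 \cdot \frac{4}{2502}} = - \frac{17535}{8 \cdot 4 \cdot \frac{1}{2502}} = - \frac{17535}{8 \cdot \frac{2}{1251}} = \left(- \frac{17535}{8}\right) \frac{1251}{2} = - \frac{21936285}{16}$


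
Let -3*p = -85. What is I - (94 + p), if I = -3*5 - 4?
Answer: -424/3 ≈ -141.33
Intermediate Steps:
p = 85/3 (p = -1/3*(-85) = 85/3 ≈ 28.333)
I = -19 (I = -15 - 4 = -19)
I - (94 + p) = -19 - (94 + 85/3) = -19 - 1*367/3 = -19 - 367/3 = -424/3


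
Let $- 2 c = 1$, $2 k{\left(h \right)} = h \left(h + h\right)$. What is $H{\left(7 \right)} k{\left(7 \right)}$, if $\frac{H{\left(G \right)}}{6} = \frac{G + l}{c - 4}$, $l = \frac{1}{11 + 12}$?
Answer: $- \frac{10584}{23} \approx -460.17$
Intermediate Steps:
$l = \frac{1}{23} \approx 0.043478$
$k{\left(h \right)} = h^{2}$ ($k{\left(h \right)} = \frac{h \left(h + h\right)}{2} = \frac{h 2 h}{2} = \frac{2 h^{2}}{2} = h^{2}$)
$c = - \frac{1}{2}$ ($c = \left(- \frac{1}{2}\right) 1 = - \frac{1}{2} \approx -0.5$)
$H{\left(G \right)} = - \frac{4}{69} - \frac{4 G}{3}$ ($H{\left(G \right)} = 6 \frac{G + \frac{1}{23}}{- \frac{1}{2} - 4} = 6 \frac{\frac{1}{23} + G}{- \frac{9}{2}} = 6 \left(\frac{1}{23} + G\right) \left(- \frac{2}{9}\right) = 6 \left(- \frac{2}{207} - \frac{2 G}{9}\right) = - \frac{4}{69} - \frac{4 G}{3}$)
$H{\left(7 \right)} k{\left(7 \right)} = \left(- \frac{4}{69} - \frac{28}{3}\right) 7^{2} = \left(- \frac{4}{69} - \frac{28}{3}\right) 49 = \left(- \frac{216}{23}\right) 49 = - \frac{10584}{23}$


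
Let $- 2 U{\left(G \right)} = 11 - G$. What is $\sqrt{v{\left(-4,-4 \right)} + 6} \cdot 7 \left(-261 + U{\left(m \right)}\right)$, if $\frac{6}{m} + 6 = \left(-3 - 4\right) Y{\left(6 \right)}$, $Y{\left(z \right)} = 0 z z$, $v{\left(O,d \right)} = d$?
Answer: $- 1869 \sqrt{2} \approx -2643.2$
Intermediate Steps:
$Y{\left(z \right)} = 0$ ($Y{\left(z \right)} = 0 z = 0$)
$m = -1$ ($m = \frac{6}{-6 + \left(-3 - 4\right) 0} = \frac{6}{-6 - 0} = \frac{6}{-6 + 0} = \frac{6}{-6} = 6 \left(- \frac{1}{6}\right) = -1$)
$U{\left(G \right)} = - \frac{11}{2} + \frac{G}{2}$ ($U{\left(G \right)} = - \frac{11 - G}{2} = - \frac{11}{2} + \frac{G}{2}$)
$\sqrt{v{\left(-4,-4 \right)} + 6} \cdot 7 \left(-261 + U{\left(m \right)}\right) = \sqrt{-4 + 6} \cdot 7 \left(-261 + \left(- \frac{11}{2} + \frac{1}{2} \left(-1\right)\right)\right) = \sqrt{2} \cdot 7 \left(-261 - 6\right) = 7 \sqrt{2} \left(-261 - 6\right) = 7 \sqrt{2} \left(-267\right) = - 1869 \sqrt{2}$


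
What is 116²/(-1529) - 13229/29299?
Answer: -414474485/44798171 ≈ -9.2520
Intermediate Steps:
116²/(-1529) - 13229/29299 = 13456*(-1/1529) - 13229*1/29299 = -13456/1529 - 13229/29299 = -414474485/44798171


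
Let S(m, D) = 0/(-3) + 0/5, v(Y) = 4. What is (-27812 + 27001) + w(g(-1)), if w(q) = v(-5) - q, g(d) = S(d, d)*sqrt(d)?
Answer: -807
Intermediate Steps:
S(m, D) = 0 (S(m, D) = 0*(-1/3) + 0*(1/5) = 0 + 0 = 0)
g(d) = 0 (g(d) = 0*sqrt(d) = 0)
w(q) = 4 - q
(-27812 + 27001) + w(g(-1)) = (-27812 + 27001) + (4 - 1*0) = -811 + (4 + 0) = -811 + 4 = -807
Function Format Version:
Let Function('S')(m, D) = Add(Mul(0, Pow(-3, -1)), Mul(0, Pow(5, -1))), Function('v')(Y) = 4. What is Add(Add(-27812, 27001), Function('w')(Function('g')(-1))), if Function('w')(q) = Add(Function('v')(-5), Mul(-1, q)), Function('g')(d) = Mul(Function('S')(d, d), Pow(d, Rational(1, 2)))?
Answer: -807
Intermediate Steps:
Function('S')(m, D) = 0 (Function('S')(m, D) = Add(Mul(0, Rational(-1, 3)), Mul(0, Rational(1, 5))) = Add(0, 0) = 0)
Function('g')(d) = 0 (Function('g')(d) = Mul(0, Pow(d, Rational(1, 2))) = 0)
Function('w')(q) = Add(4, Mul(-1, q))
Add(Add(-27812, 27001), Function('w')(Function('g')(-1))) = Add(Add(-27812, 27001), Add(4, Mul(-1, 0))) = Add(-811, Add(4, 0)) = Add(-811, 4) = -807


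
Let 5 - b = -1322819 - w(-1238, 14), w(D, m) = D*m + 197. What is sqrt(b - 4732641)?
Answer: 2*I*sqrt(856738) ≈ 1851.2*I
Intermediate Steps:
w(D, m) = 197 + D*m
b = 1305689 (b = 5 - (-1322819 - (197 - 1238*14)) = 5 - (-1322819 - (197 - 17332)) = 5 - (-1322819 - 1*(-17135)) = 5 - (-1322819 + 17135) = 5 - 1*(-1305684) = 5 + 1305684 = 1305689)
sqrt(b - 4732641) = sqrt(1305689 - 4732641) = sqrt(-3426952) = 2*I*sqrt(856738)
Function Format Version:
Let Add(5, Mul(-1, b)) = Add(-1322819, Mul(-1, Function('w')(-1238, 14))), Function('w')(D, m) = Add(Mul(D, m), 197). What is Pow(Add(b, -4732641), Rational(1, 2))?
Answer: Mul(2, I, Pow(856738, Rational(1, 2))) ≈ Mul(1851.2, I)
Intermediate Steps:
Function('w')(D, m) = Add(197, Mul(D, m))
b = 1305689 (b = Add(5, Mul(-1, Add(-1322819, Mul(-1, Add(197, Mul(-1238, 14)))))) = Add(5, Mul(-1, Add(-1322819, Mul(-1, Add(197, -17332))))) = Add(5, Mul(-1, Add(-1322819, Mul(-1, -17135)))) = Add(5, Mul(-1, Add(-1322819, 17135))) = Add(5, Mul(-1, -1305684)) = Add(5, 1305684) = 1305689)
Pow(Add(b, -4732641), Rational(1, 2)) = Pow(Add(1305689, -4732641), Rational(1, 2)) = Pow(-3426952, Rational(1, 2)) = Mul(2, I, Pow(856738, Rational(1, 2)))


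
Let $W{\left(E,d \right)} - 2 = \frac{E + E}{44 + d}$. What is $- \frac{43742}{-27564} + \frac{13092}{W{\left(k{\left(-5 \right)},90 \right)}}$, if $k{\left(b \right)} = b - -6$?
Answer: $\frac{1343558537}{206730} \approx 6499.1$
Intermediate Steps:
$k{\left(b \right)} = 6 + b$ ($k{\left(b \right)} = b + 6 = 6 + b$)
$W{\left(E,d \right)} = 2 + \frac{2 E}{44 + d}$ ($W{\left(E,d \right)} = 2 + \frac{E + E}{44 + d} = 2 + \frac{2 E}{44 + d}$)
$- \frac{43742}{-27564} + \frac{13092}{W{\left(k{\left(-5 \right)},90 \right)}} = - \frac{43742}{-27564} + \frac{13092}{2 \frac{1}{44 + 90} \left(44 + \left(6 - 5\right) + 90\right)} = \left(-43742\right) \left(- \frac{1}{27564}\right) + \frac{13092}{2 \cdot \frac{1}{134} \left(44 + 1 + 90\right)} = \frac{21871}{13782} + \frac{13092}{2 \cdot \frac{1}{134} \cdot 135} = \frac{21871}{13782} + \frac{13092}{\frac{135}{67}} = \frac{21871}{13782} + 13092 \cdot \frac{67}{135} = \frac{21871}{13782} + \frac{292388}{45} = \frac{1343558537}{206730}$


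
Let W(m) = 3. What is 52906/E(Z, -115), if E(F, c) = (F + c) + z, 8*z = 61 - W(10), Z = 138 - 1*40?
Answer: -211624/39 ≈ -5426.3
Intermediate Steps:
Z = 98 (Z = 138 - 40 = 98)
z = 29/4 (z = (61 - 1*3)/8 = (61 - 3)/8 = (1/8)*58 = 29/4 ≈ 7.2500)
E(F, c) = 29/4 + F + c (E(F, c) = (F + c) + 29/4 = 29/4 + F + c)
52906/E(Z, -115) = 52906/(29/4 + 98 - 115) = 52906/(-39/4) = 52906*(-4/39) = -211624/39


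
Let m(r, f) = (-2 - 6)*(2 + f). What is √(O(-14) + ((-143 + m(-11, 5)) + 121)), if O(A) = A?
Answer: 2*I*√23 ≈ 9.5917*I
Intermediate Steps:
m(r, f) = -16 - 8*f (m(r, f) = -8*(2 + f) = -16 - 8*f)
√(O(-14) + ((-143 + m(-11, 5)) + 121)) = √(-14 + ((-143 + (-16 - 8*5)) + 121)) = √(-14 + ((-143 + (-16 - 40)) + 121)) = √(-14 + ((-143 - 56) + 121)) = √(-14 + (-199 + 121)) = √(-14 - 78) = √(-92) = 2*I*√23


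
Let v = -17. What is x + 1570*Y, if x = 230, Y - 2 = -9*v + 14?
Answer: 265560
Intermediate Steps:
Y = 169 (Y = 2 + (-9*(-17) + 14) = 2 + (153 + 14) = 2 + 167 = 169)
x + 1570*Y = 230 + 1570*169 = 230 + 265330 = 265560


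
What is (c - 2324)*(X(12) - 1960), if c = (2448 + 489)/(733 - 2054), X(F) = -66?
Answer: 6225778466/1321 ≈ 4.7129e+6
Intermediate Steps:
c = -2937/1321 (c = 2937/(-1321) = 2937*(-1/1321) = -2937/1321 ≈ -2.2233)
(c - 2324)*(X(12) - 1960) = (-2937/1321 - 2324)*(-66 - 1960) = -3072941/1321*(-2026) = 6225778466/1321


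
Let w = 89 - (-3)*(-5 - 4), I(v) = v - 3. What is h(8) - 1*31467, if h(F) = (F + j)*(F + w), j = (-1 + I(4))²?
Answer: -30907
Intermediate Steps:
I(v) = -3 + v
j = 0 (j = (-1 + (-3 + 4))² = (-1 + 1)² = 0² = 0)
w = 62 (w = 89 - (-3)*(-9) = 89 - 1*27 = 89 - 27 = 62)
h(F) = F*(62 + F) (h(F) = (F + 0)*(F + 62) = F*(62 + F))
h(8) - 1*31467 = 8*(62 + 8) - 1*31467 = 8*70 - 31467 = 560 - 31467 = -30907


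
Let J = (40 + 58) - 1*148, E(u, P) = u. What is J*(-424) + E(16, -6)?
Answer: 21216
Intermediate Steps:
J = -50 (J = 98 - 148 = -50)
J*(-424) + E(16, -6) = -50*(-424) + 16 = 21200 + 16 = 21216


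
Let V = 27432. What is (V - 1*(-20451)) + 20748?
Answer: 68631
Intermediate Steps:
(V - 1*(-20451)) + 20748 = (27432 - 1*(-20451)) + 20748 = (27432 + 20451) + 20748 = 47883 + 20748 = 68631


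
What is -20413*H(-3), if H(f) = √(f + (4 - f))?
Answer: -40826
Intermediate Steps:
H(f) = 2 (H(f) = √4 = 2)
-20413*H(-3) = -20413*2 = -40826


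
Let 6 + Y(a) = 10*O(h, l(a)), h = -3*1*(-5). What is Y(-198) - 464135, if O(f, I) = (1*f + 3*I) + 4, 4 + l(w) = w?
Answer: -470011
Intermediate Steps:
h = 15 (h = -3*(-5) = 15)
l(w) = -4 + w
O(f, I) = 4 + f + 3*I (O(f, I) = (f + 3*I) + 4 = 4 + f + 3*I)
Y(a) = 64 + 30*a (Y(a) = -6 + 10*(4 + 15 + 3*(-4 + a)) = -6 + 10*(4 + 15 + (-12 + 3*a)) = -6 + 10*(7 + 3*a) = -6 + (70 + 30*a) = 64 + 30*a)
Y(-198) - 464135 = (64 + 30*(-198)) - 464135 = (64 - 5940) - 464135 = -5876 - 464135 = -470011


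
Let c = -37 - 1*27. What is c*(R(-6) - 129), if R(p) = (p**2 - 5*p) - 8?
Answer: 4544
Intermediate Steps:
c = -64 (c = -37 - 27 = -64)
R(p) = -8 + p**2 - 5*p
c*(R(-6) - 129) = -64*((-8 + (-6)**2 - 5*(-6)) - 129) = -64*((-8 + 36 + 30) - 129) = -64*(58 - 129) = -64*(-71) = 4544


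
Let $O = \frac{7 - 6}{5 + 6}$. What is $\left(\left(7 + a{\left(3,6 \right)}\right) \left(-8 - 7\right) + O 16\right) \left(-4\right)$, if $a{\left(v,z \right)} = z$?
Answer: $\frac{8516}{11} \approx 774.18$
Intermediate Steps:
$O = \frac{1}{11}$ ($O = 1 \cdot \frac{1}{11} = \frac{1}{11} \approx 0.090909$)
$\left(\left(7 + a{\left(3,6 \right)}\right) \left(-8 - 7\right) + O 16\right) \left(-4\right) = \left(\left(7 + 6\right) \left(-8 - 7\right) + \frac{1}{11} \cdot 16\right) \left(-4\right) = \left(13 \left(-15\right) + \frac{16}{11}\right) \left(-4\right) = \left(-195 + \frac{16}{11}\right) \left(-4\right) = \left(- \frac{2129}{11}\right) \left(-4\right) = \frac{8516}{11}$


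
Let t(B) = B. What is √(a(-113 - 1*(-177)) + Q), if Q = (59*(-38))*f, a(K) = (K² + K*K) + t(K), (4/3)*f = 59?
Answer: I*√363810/2 ≈ 301.58*I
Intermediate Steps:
f = 177/4 (f = (¾)*59 = 177/4 ≈ 44.250)
a(K) = K + 2*K² (a(K) = (K² + K*K) + K = (K² + K²) + K = 2*K² + K = K + 2*K²)
Q = -198417/2 (Q = (59*(-38))*(177/4) = -2242*177/4 = -198417/2 ≈ -99209.)
√(a(-113 - 1*(-177)) + Q) = √((-113 - 1*(-177))*(1 + 2*(-113 - 1*(-177))) - 198417/2) = √((-113 + 177)*(1 + 2*(-113 + 177)) - 198417/2) = √(64*(1 + 2*64) - 198417/2) = √(64*(1 + 128) - 198417/2) = √(64*129 - 198417/2) = √(8256 - 198417/2) = √(-181905/2) = I*√363810/2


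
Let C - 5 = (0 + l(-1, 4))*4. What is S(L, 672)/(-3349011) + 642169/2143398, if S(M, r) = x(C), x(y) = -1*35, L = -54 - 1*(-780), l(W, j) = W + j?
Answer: 238967340421/797584831042 ≈ 0.29961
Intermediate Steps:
L = 726 (L = -54 + 780 = 726)
C = 17 (C = 5 + (0 + (-1 + 4))*4 = 5 + (0 + 3)*4 = 5 + 3*4 = 5 + 12 = 17)
x(y) = -35
S(M, r) = -35
S(L, 672)/(-3349011) + 642169/2143398 = -35/(-3349011) + 642169/2143398 = -35*(-1/3349011) + 642169*(1/2143398) = 35/3349011 + 642169/2143398 = 238967340421/797584831042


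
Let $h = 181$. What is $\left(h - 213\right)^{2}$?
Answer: $1024$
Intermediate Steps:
$\left(h - 213\right)^{2} = \left(181 - 213\right)^{2} = \left(-32\right)^{2} = 1024$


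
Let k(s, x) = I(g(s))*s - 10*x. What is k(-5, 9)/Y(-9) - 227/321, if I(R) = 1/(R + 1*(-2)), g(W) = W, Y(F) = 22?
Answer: -235583/49434 ≈ -4.7656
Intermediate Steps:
I(R) = 1/(-2 + R) (I(R) = 1/(R - 2) = 1/(-2 + R))
k(s, x) = -10*x + s/(-2 + s) (k(s, x) = s/(-2 + s) - 10*x = -10*x + s/(-2 + s))
k(-5, 9)/Y(-9) - 227/321 = ((-5 - 10*9*(-2 - 5))/(-2 - 5))/22 - 227/321 = ((-5 - 10*9*(-7))/(-7))*(1/22) - 227*1/321 = -(-5 + 630)/7*(1/22) - 227/321 = -⅐*625*(1/22) - 227/321 = -625/7*1/22 - 227/321 = -625/154 - 227/321 = -235583/49434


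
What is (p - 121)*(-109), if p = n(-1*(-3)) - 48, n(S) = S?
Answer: 18094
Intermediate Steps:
p = -45 (p = -1*(-3) - 48 = 3 - 48 = -45)
(p - 121)*(-109) = (-45 - 121)*(-109) = -166*(-109) = 18094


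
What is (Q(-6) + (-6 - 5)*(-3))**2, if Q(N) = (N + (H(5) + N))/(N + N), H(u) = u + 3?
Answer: 10000/9 ≈ 1111.1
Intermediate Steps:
H(u) = 3 + u
Q(N) = (8 + 2*N)/(2*N) (Q(N) = (N + ((3 + 5) + N))/(N + N) = (N + (8 + N))/((2*N)) = (8 + 2*N)*(1/(2*N)) = (8 + 2*N)/(2*N))
(Q(-6) + (-6 - 5)*(-3))**2 = ((4 - 6)/(-6) + (-6 - 5)*(-3))**2 = (-1/6*(-2) - 11*(-3))**2 = (1/3 + 33)**2 = (100/3)**2 = 10000/9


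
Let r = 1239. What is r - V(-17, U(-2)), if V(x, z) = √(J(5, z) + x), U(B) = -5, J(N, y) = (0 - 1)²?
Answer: 1239 - 4*I ≈ 1239.0 - 4.0*I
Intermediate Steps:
J(N, y) = 1 (J(N, y) = (-1)² = 1)
V(x, z) = √(1 + x)
r - V(-17, U(-2)) = 1239 - √(1 - 17) = 1239 - √(-16) = 1239 - 4*I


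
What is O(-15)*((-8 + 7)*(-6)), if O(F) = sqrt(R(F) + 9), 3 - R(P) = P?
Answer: 18*sqrt(3) ≈ 31.177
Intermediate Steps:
R(P) = 3 - P
O(F) = sqrt(12 - F) (O(F) = sqrt((3 - F) + 9) = sqrt(12 - F))
O(-15)*((-8 + 7)*(-6)) = sqrt(12 - 1*(-15))*((-8 + 7)*(-6)) = sqrt(12 + 15)*(-1*(-6)) = sqrt(27)*6 = (3*sqrt(3))*6 = 18*sqrt(3)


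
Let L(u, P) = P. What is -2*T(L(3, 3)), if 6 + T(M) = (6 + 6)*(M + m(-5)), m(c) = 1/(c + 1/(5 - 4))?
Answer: -54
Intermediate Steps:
m(c) = 1/(1 + c) (m(c) = 1/(c + 1/1) = 1/(c + 1) = 1/(1 + c))
T(M) = -9 + 12*M (T(M) = -6 + (6 + 6)*(M + 1/(1 - 5)) = -6 + 12*(M + 1/(-4)) = -6 + 12*(M - ¼) = -6 + 12*(-¼ + M) = -6 + (-3 + 12*M) = -9 + 12*M)
-2*T(L(3, 3)) = -2*(-9 + 12*3) = -2*(-9 + 36) = -2*27 = -54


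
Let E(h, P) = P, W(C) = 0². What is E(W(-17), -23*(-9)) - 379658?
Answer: -379451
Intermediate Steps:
W(C) = 0
E(W(-17), -23*(-9)) - 379658 = -23*(-9) - 379658 = 207 - 379658 = -379451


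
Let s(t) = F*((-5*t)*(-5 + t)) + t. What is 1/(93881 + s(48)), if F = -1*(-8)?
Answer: 1/11369 ≈ 8.7959e-5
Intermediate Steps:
F = 8
s(t) = t - 40*t*(-5 + t) (s(t) = 8*((-5*t)*(-5 + t)) + t = 8*(-5*t*(-5 + t)) + t = -40*t*(-5 + t) + t = t - 40*t*(-5 + t))
1/(93881 + s(48)) = 1/(93881 + 48*(201 - 40*48)) = 1/(93881 + 48*(201 - 1920)) = 1/(93881 + 48*(-1719)) = 1/(93881 - 82512) = 1/11369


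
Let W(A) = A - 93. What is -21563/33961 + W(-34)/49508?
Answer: -1071854051/1681341188 ≈ -0.63750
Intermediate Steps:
W(A) = -93 + A
-21563/33961 + W(-34)/49508 = -21563/33961 + (-93 - 34)/49508 = -21563*1/33961 - 127*1/49508 = -21563/33961 - 127/49508 = -1071854051/1681341188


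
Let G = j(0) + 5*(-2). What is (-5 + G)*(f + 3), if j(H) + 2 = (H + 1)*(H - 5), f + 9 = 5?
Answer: 22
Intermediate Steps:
f = -4 (f = -9 + 5 = -4)
j(H) = -2 + (1 + H)*(-5 + H) (j(H) = -2 + (H + 1)*(H - 5) = -2 + (1 + H)*(-5 + H))
G = -17 (G = (-7 + 0² - 4*0) + 5*(-2) = (-7 + 0 + 0) - 10 = -7 - 10 = -17)
(-5 + G)*(f + 3) = (-5 - 17)*(-4 + 3) = -22*(-1) = 22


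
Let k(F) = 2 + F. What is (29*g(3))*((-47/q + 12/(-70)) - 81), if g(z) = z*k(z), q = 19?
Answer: -4839288/133 ≈ -36386.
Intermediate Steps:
g(z) = z*(2 + z)
(29*g(3))*((-47/q + 12/(-70)) - 81) = (29*(3*(2 + 3)))*((-47/19 + 12/(-70)) - 81) = (29*(3*5))*((-47*1/19 + 12*(-1/70)) - 81) = (29*15)*((-47/19 - 6/35) - 81) = 435*(-1759/665 - 81) = 435*(-55624/665) = -4839288/133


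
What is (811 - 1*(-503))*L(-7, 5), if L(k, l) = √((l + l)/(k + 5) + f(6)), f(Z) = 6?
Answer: 1314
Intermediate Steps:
L(k, l) = √(6 + 2*l/(5 + k)) (L(k, l) = √((l + l)/(k + 5) + 6) = √((2*l)/(5 + k) + 6) = √(2*l/(5 + k) + 6) = √(6 + 2*l/(5 + k)))
(811 - 1*(-503))*L(-7, 5) = (811 - 1*(-503))*(√2*√((15 + 5 + 3*(-7))/(5 - 7))) = (811 + 503)*(√2*√((15 + 5 - 21)/(-2))) = 1314*(√2*√(-½*(-1))) = 1314*(√2*√(½)) = 1314*(√2*(√2/2)) = 1314*1 = 1314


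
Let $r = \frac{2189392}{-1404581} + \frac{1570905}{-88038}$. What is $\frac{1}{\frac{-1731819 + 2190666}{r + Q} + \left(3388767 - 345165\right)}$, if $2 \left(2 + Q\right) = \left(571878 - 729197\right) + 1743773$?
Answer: $\frac{10898336627534761}{33170205460617499091796} \approx 3.2856 \cdot 10^{-7}$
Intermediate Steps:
$Q = 793225$ ($Q = -2 + \frac{\left(571878 - 729197\right) + 1743773}{2} = -2 + \frac{-157319 + 1743773}{2} = -2 + \frac{1}{2} \cdot 1586454 = -2 + 793227 = 793225$)
$r = - \frac{266579223189}{13739611342}$ ($r = 2189392 \left(- \frac{1}{1404581}\right) + 1570905 \left(- \frac{1}{88038}\right) = - \frac{2189392}{1404581} - \frac{174545}{9782} = - \frac{266579223189}{13739611342} \approx -19.402$)
$\frac{1}{\frac{-1731819 + 2190666}{r + Q} + \left(3388767 - 345165\right)} = \frac{1}{\frac{-1731819 + 2190666}{- \frac{266579223189}{13739611342} + 793225} + \left(3388767 - 345165\right)} = \frac{1}{\frac{458847}{\frac{10898336627534761}{13739611342}} + 3043602} = \frac{1}{458847 \cdot \frac{13739611342}{10898336627534761} + 3043602} = \frac{1}{\frac{6304379445442674}{10898336627534761} + 3043602} = \frac{1}{\frac{33170205460617499091796}{10898336627534761}} = \frac{10898336627534761}{33170205460617499091796}$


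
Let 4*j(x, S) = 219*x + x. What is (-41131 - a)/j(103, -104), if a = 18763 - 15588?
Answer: -44306/5665 ≈ -7.8210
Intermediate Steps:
a = 3175
j(x, S) = 55*x (j(x, S) = (219*x + x)/4 = (220*x)/4 = 55*x)
(-41131 - a)/j(103, -104) = (-41131 - 1*3175)/((55*103)) = (-41131 - 3175)/5665 = -44306*1/5665 = -44306/5665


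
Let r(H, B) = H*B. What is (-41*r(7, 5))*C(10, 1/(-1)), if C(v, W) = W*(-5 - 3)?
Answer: -11480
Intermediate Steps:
C(v, W) = -8*W (C(v, W) = W*(-8) = -8*W)
r(H, B) = B*H
(-41*r(7, 5))*C(10, 1/(-1)) = (-205*7)*(-8/(-1)) = (-41*35)*(-8*(-1)) = -1435*8 = -11480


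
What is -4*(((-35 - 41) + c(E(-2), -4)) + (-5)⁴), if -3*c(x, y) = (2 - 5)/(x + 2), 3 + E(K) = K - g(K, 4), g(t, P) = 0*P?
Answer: -6584/3 ≈ -2194.7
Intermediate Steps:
g(t, P) = 0
E(K) = -3 + K (E(K) = -3 + (K - 1*0) = -3 + (K + 0) = -3 + K)
c(x, y) = 1/(2 + x) (c(x, y) = -(2 - 5)/(3*(x + 2)) = -(-1)/(2 + x) = 1/(2 + x))
-4*(((-35 - 41) + c(E(-2), -4)) + (-5)⁴) = -4*(((-35 - 41) + 1/(2 + (-3 - 2))) + (-5)⁴) = -4*((-76 + 1/(2 - 5)) + 625) = -4*((-76 + 1/(-3)) + 625) = -4*((-76 - ⅓) + 625) = -4*(-229/3 + 625) = -4*1646/3 = -6584/3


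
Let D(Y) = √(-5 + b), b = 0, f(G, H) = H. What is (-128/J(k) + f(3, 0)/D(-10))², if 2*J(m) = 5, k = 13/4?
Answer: 65536/25 ≈ 2621.4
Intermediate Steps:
k = 13/4 (k = 13*(¼) = 13/4 ≈ 3.2500)
D(Y) = I*√5 (D(Y) = √(-5 + 0) = √(-5) = I*√5)
J(m) = 5/2 (J(m) = (½)*5 = 5/2)
(-128/J(k) + f(3, 0)/D(-10))² = (-128/5/2 + 0/((I*√5)))² = (-128*⅖ + 0*(-I*√5/5))² = (-256/5 + 0)² = (-256/5)² = 65536/25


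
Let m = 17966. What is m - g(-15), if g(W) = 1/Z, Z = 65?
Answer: 1167789/65 ≈ 17966.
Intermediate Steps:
g(W) = 1/65
m - g(-15) = 17966 - 1*1/65 = 17966 - 1/65 = 1167789/65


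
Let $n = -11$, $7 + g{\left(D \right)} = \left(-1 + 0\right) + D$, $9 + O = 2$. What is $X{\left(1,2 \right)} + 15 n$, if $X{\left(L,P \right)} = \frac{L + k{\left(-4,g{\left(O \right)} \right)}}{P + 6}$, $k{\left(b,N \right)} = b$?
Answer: $- \frac{1323}{8} \approx -165.38$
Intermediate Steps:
$O = -7$ ($O = -9 + 2 = -7$)
$g{\left(D \right)} = -8 + D$ ($g{\left(D \right)} = -7 + \left(\left(-1 + 0\right) + D\right) = -7 + \left(-1 + D\right) = -8 + D$)
$X{\left(L,P \right)} = \frac{-4 + L}{6 + P}$ ($X{\left(L,P \right)} = \frac{L - 4}{P + 6} = \frac{-4 + L}{6 + P}$)
$X{\left(1,2 \right)} + 15 n = \frac{-4 + 1}{6 + 2} + 15 \left(-11\right) = \frac{1}{8} \left(-3\right) - 165 = - \frac{3}{8} - 165 = - \frac{1323}{8}$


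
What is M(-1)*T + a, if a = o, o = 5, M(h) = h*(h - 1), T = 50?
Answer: 105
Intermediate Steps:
M(h) = h*(-1 + h)
a = 5
M(-1)*T + a = -(-1 - 1)*50 + 5 = -1*(-2)*50 + 5 = 2*50 + 5 = 100 + 5 = 105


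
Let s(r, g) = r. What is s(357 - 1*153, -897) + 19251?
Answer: 19455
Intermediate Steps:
s(357 - 1*153, -897) + 19251 = (357 - 1*153) + 19251 = (357 - 153) + 19251 = 204 + 19251 = 19455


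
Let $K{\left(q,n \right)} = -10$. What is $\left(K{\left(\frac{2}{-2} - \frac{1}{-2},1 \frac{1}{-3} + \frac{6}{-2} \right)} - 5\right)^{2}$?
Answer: $225$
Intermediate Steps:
$\left(K{\left(\frac{2}{-2} - \frac{1}{-2},1 \frac{1}{-3} + \frac{6}{-2} \right)} - 5\right)^{2} = \left(-10 - 5\right)^{2} = \left(-15\right)^{2} = 225$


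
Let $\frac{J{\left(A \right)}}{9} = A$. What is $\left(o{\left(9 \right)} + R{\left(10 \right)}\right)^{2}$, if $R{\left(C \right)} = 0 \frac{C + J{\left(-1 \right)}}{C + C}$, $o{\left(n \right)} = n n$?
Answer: $6561$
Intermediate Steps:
$o{\left(n \right)} = n^{2}$
$J{\left(A \right)} = 9 A$
$R{\left(C \right)} = 0$ ($R{\left(C \right)} = 0 \frac{C + 9 \left(-1\right)}{C + C} = 0 \frac{C - 9}{2 C} = 0 \left(-9 + C\right) \frac{1}{2 C} = 0 \frac{-9 + C}{2 C} = 0$)
$\left(o{\left(9 \right)} + R{\left(10 \right)}\right)^{2} = \left(9^{2} + 0\right)^{2} = \left(81 + 0\right)^{2} = 81^{2} = 6561$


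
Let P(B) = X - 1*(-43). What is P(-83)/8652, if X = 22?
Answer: 65/8652 ≈ 0.0075127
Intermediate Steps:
P(B) = 65 (P(B) = 22 - 1*(-43) = 22 + 43 = 65)
P(-83)/8652 = 65/8652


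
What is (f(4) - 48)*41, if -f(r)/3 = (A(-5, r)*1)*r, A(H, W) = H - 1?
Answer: 984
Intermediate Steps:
A(H, W) = -1 + H
f(r) = 18*r (f(r) = -3*(-1 - 5)*1*r = -3*(-6*1)*r = -(-18)*r = 18*r)
(f(4) - 48)*41 = (18*4 - 48)*41 = (72 - 48)*41 = 24*41 = 984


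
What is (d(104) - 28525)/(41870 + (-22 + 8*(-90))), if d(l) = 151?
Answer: -14187/20564 ≈ -0.68989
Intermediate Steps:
(d(104) - 28525)/(41870 + (-22 + 8*(-90))) = (151 - 28525)/(41870 + (-22 + 8*(-90))) = -28374/(41870 + (-22 - 720)) = -28374/(41870 - 742) = -28374/41128 = -28374*1/41128 = -14187/20564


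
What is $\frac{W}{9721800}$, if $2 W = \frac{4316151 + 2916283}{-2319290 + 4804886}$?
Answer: $\frac{328747}{2196769744800} \approx 1.4965 \cdot 10^{-7}$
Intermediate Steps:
$W = \frac{3616217}{2485596}$ ($W = \frac{\left(4316151 + 2916283\right) \frac{1}{-2319290 + 4804886}}{2} = \frac{7232434 \cdot \frac{1}{2485596}}{2} = \frac{1}{2} \cdot \frac{3616217}{1242798} = \frac{3616217}{2485596} \approx 1.4549$)
$\frac{W}{9721800} = \frac{3616217}{2485596 \cdot 9721800} = \frac{3616217}{2485596} \cdot \frac{1}{9721800} = \frac{328747}{2196769744800}$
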